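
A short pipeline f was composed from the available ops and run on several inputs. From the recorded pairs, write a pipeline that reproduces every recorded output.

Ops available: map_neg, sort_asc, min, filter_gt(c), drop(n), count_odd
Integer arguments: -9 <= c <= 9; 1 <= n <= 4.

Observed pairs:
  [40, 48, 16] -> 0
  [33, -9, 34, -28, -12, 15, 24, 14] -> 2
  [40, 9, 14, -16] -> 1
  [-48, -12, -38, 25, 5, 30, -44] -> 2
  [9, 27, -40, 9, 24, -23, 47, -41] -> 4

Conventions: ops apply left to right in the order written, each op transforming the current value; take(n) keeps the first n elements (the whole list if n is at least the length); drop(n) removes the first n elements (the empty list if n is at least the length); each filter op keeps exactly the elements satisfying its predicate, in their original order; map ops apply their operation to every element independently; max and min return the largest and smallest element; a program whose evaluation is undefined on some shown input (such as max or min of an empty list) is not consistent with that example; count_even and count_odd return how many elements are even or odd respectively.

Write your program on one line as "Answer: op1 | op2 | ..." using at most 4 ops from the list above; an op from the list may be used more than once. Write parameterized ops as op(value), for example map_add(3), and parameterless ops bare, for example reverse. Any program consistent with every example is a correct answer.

filter_gt(-5) | sort_asc | count_odd

Check, running the answer program on each example:
  [40, 48, 16] -> [40, 48, 16] -> [16, 40, 48] -> 0
  [33, -9, 34, -28, -12, 15, 24, 14] -> [33, 34, 15, 24, 14] -> [14, 15, 24, 33, 34] -> 2
  [40, 9, 14, -16] -> [40, 9, 14] -> [9, 14, 40] -> 1
  [-48, -12, -38, 25, 5, 30, -44] -> [25, 5, 30] -> [5, 25, 30] -> 2
  [9, 27, -40, 9, 24, -23, 47, -41] -> [9, 27, 9, 24, 47] -> [9, 9, 24, 27, 47] -> 4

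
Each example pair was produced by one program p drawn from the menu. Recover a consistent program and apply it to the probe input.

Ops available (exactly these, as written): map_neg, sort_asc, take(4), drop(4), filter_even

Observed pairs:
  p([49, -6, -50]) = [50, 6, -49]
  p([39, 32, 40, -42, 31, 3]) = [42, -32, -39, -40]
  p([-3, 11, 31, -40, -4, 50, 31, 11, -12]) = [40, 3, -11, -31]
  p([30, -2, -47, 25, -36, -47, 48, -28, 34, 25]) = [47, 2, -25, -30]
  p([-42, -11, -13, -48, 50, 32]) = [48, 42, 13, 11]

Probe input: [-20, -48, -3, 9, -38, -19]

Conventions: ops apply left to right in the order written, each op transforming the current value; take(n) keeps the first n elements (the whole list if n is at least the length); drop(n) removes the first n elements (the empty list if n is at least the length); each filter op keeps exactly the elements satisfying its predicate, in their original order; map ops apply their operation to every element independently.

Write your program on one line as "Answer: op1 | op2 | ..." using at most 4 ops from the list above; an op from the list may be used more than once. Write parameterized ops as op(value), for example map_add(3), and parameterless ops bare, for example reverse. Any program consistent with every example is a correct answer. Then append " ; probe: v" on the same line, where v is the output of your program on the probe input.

take(4) | sort_asc | map_neg ; probe: [48, 20, 3, -9]

Check, running the answer program on each example:
  [49, -6, -50] -> [49, -6, -50] -> [-50, -6, 49] -> [50, 6, -49]
  [39, 32, 40, -42, 31, 3] -> [39, 32, 40, -42] -> [-42, 32, 39, 40] -> [42, -32, -39, -40]
  [-3, 11, 31, -40, -4, 50, 31, 11, -12] -> [-3, 11, 31, -40] -> [-40, -3, 11, 31] -> [40, 3, -11, -31]
  [30, -2, -47, 25, -36, -47, 48, -28, 34, 25] -> [30, -2, -47, 25] -> [-47, -2, 25, 30] -> [47, 2, -25, -30]
  [-42, -11, -13, -48, 50, 32] -> [-42, -11, -13, -48] -> [-48, -42, -13, -11] -> [48, 42, 13, 11]
  probe: [-20, -48, -3, 9, -38, -19] -> [-20, -48, -3, 9] -> [-48, -20, -3, 9] -> [48, 20, 3, -9]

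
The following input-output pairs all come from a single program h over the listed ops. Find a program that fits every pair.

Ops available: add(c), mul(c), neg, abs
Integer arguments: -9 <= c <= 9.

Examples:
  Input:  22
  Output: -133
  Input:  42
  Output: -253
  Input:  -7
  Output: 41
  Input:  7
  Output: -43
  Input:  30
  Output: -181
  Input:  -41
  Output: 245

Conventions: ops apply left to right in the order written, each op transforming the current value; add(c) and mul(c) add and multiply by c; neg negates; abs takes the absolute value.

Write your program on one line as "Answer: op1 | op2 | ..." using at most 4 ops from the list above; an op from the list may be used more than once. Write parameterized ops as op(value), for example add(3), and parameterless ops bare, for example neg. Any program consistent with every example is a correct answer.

mul(-6) | add(-7) | add(6)

Check, running the answer program on each example:
  22 -> -132 -> -139 -> -133
  42 -> -252 -> -259 -> -253
  -7 -> 42 -> 35 -> 41
  7 -> -42 -> -49 -> -43
  30 -> -180 -> -187 -> -181
  -41 -> 246 -> 239 -> 245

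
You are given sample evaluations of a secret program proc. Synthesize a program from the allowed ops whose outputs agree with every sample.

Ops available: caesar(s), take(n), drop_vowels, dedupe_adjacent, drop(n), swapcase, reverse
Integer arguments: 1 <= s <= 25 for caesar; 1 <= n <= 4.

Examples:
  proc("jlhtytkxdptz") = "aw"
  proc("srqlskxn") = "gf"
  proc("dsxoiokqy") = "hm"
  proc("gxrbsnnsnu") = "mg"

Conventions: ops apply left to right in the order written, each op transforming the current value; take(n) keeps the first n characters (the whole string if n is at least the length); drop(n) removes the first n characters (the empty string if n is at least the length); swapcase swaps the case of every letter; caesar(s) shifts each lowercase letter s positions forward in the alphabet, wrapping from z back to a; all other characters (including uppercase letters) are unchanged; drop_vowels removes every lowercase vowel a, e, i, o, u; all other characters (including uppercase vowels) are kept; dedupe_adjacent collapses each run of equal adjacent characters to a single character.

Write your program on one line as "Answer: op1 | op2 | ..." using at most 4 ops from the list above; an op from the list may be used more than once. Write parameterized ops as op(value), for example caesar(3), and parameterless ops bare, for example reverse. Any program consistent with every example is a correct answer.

caesar(15) | drop(1) | take(2)

Check, running the answer program on each example:
  "jlhtytkxdptz" -> "yawinizmseio" -> "awinizmseio" -> "aw"
  "srqlskxn" -> "hgfahzmc" -> "gfahzmc" -> "gf"
  "dsxoiokqy" -> "shmdxdzfn" -> "hmdxdzfn" -> "hm"
  "gxrbsnnsnu" -> "vmgqhcchcj" -> "mgqhcchcj" -> "mg"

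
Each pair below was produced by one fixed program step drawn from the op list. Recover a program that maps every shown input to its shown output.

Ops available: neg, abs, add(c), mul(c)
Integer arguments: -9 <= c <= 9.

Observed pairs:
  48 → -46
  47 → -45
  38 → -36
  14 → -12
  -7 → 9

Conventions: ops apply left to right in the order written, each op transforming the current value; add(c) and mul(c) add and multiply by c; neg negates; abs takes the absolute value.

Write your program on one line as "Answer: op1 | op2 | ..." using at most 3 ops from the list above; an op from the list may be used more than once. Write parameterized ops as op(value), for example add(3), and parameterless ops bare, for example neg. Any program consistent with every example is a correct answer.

neg | add(2)

Check, running the answer program on each example:
  48 -> -48 -> -46
  47 -> -47 -> -45
  38 -> -38 -> -36
  14 -> -14 -> -12
  -7 -> 7 -> 9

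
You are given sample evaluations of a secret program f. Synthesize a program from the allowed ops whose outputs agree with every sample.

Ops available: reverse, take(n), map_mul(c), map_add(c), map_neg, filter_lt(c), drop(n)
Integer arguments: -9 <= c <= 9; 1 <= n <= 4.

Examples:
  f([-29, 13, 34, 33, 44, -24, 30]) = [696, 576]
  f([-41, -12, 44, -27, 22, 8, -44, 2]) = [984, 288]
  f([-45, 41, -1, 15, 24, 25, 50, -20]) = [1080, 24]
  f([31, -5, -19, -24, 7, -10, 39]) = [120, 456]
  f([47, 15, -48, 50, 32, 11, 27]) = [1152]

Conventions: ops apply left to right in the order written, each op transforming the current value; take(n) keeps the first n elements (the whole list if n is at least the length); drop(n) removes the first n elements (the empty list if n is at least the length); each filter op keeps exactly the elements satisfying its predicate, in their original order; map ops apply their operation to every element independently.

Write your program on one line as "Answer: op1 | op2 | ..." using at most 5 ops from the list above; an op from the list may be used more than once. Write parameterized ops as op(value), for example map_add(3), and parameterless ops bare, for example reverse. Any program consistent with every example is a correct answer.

filter_lt(0) | map_mul(8) | map_mul(-3) | take(2)

Check, running the answer program on each example:
  [-29, 13, 34, 33, 44, -24, 30] -> [-29, -24] -> [-232, -192] -> [696, 576] -> [696, 576]
  [-41, -12, 44, -27, 22, 8, -44, 2] -> [-41, -12, -27, -44] -> [-328, -96, -216, -352] -> [984, 288, 648, 1056] -> [984, 288]
  [-45, 41, -1, 15, 24, 25, 50, -20] -> [-45, -1, -20] -> [-360, -8, -160] -> [1080, 24, 480] -> [1080, 24]
  [31, -5, -19, -24, 7, -10, 39] -> [-5, -19, -24, -10] -> [-40, -152, -192, -80] -> [120, 456, 576, 240] -> [120, 456]
  [47, 15, -48, 50, 32, 11, 27] -> [-48] -> [-384] -> [1152] -> [1152]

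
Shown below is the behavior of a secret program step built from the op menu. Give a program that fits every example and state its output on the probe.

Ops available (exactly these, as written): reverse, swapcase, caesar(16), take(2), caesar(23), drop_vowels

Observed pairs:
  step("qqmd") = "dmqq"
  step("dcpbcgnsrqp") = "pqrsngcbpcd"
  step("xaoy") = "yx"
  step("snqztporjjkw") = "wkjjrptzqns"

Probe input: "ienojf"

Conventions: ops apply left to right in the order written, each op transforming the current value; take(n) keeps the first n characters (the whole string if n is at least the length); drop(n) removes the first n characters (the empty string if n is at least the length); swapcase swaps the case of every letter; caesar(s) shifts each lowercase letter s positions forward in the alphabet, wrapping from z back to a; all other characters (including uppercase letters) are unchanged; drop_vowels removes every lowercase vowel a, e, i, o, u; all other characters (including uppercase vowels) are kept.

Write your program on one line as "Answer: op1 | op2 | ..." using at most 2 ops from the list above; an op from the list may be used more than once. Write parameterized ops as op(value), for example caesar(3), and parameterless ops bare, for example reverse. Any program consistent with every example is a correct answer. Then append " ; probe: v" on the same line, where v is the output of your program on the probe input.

reverse | drop_vowels ; probe: "fjn"

Check, running the answer program on each example:
  "qqmd" -> "dmqq" -> "dmqq"
  "dcpbcgnsrqp" -> "pqrsngcbpcd" -> "pqrsngcbpcd"
  "xaoy" -> "yoax" -> "yx"
  "snqztporjjkw" -> "wkjjroptzqns" -> "wkjjrptzqns"
  probe: "ienojf" -> "fjonei" -> "fjn"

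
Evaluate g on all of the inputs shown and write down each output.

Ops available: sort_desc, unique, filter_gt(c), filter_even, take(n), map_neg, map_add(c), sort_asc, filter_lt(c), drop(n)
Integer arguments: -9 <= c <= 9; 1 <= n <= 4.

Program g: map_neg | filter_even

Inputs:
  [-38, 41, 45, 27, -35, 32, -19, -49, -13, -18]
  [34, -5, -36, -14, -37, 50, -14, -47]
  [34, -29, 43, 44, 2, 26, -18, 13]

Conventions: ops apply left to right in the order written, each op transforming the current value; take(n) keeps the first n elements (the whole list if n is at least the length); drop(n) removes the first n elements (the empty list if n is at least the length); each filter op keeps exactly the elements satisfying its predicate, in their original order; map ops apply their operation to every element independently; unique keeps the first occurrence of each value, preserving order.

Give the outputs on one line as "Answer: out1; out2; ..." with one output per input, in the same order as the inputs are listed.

Execution, op by op:
  [-38, 41, 45, 27, -35, 32, -19, -49, -13, -18] -> [38, -41, -45, -27, 35, -32, 19, 49, 13, 18] -> [38, -32, 18]
  [34, -5, -36, -14, -37, 50, -14, -47] -> [-34, 5, 36, 14, 37, -50, 14, 47] -> [-34, 36, 14, -50, 14]
  [34, -29, 43, 44, 2, 26, -18, 13] -> [-34, 29, -43, -44, -2, -26, 18, -13] -> [-34, -44, -2, -26, 18]

[38, -32, 18]; [-34, 36, 14, -50, 14]; [-34, -44, -2, -26, 18]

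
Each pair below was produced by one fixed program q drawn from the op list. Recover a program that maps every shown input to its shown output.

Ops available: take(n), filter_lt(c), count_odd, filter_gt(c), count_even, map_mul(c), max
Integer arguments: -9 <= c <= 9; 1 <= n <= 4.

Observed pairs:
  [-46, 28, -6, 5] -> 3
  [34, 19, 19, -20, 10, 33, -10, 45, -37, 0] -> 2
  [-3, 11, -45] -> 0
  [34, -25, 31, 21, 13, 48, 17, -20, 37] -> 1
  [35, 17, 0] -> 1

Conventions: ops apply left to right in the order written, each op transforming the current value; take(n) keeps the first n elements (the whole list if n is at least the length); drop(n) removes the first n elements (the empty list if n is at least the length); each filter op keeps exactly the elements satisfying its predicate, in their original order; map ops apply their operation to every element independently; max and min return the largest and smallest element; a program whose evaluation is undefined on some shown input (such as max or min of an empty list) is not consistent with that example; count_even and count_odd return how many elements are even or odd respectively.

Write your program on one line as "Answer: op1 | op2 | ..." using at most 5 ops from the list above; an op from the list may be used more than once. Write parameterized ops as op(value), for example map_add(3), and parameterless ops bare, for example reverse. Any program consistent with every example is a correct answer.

take(4) | map_mul(-5) | map_mul(-5) | count_even

Check, running the answer program on each example:
  [-46, 28, -6, 5] -> [-46, 28, -6, 5] -> [230, -140, 30, -25] -> [-1150, 700, -150, 125] -> 3
  [34, 19, 19, -20, 10, 33, -10, 45, -37, 0] -> [34, 19, 19, -20] -> [-170, -95, -95, 100] -> [850, 475, 475, -500] -> 2
  [-3, 11, -45] -> [-3, 11, -45] -> [15, -55, 225] -> [-75, 275, -1125] -> 0
  [34, -25, 31, 21, 13, 48, 17, -20, 37] -> [34, -25, 31, 21] -> [-170, 125, -155, -105] -> [850, -625, 775, 525] -> 1
  [35, 17, 0] -> [35, 17, 0] -> [-175, -85, 0] -> [875, 425, 0] -> 1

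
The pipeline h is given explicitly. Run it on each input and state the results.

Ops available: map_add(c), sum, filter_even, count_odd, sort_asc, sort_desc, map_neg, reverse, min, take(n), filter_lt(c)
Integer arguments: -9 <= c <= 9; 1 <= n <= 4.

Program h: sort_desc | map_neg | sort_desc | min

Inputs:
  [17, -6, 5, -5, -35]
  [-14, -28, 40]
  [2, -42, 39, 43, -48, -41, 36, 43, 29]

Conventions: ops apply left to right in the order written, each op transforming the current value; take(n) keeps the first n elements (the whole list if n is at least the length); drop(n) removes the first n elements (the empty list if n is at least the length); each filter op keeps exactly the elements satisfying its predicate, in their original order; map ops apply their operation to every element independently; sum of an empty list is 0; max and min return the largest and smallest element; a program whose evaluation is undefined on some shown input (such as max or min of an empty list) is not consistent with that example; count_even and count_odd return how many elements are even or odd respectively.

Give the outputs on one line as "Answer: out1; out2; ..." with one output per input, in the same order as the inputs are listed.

Execution, op by op:
  [17, -6, 5, -5, -35] -> [17, 5, -5, -6, -35] -> [-17, -5, 5, 6, 35] -> [35, 6, 5, -5, -17] -> -17
  [-14, -28, 40] -> [40, -14, -28] -> [-40, 14, 28] -> [28, 14, -40] -> -40
  [2, -42, 39, 43, -48, -41, 36, 43, 29] -> [43, 43, 39, 36, 29, 2, -41, -42, -48] -> [-43, -43, -39, -36, -29, -2, 41, 42, 48] -> [48, 42, 41, -2, -29, -36, -39, -43, -43] -> -43

-17; -40; -43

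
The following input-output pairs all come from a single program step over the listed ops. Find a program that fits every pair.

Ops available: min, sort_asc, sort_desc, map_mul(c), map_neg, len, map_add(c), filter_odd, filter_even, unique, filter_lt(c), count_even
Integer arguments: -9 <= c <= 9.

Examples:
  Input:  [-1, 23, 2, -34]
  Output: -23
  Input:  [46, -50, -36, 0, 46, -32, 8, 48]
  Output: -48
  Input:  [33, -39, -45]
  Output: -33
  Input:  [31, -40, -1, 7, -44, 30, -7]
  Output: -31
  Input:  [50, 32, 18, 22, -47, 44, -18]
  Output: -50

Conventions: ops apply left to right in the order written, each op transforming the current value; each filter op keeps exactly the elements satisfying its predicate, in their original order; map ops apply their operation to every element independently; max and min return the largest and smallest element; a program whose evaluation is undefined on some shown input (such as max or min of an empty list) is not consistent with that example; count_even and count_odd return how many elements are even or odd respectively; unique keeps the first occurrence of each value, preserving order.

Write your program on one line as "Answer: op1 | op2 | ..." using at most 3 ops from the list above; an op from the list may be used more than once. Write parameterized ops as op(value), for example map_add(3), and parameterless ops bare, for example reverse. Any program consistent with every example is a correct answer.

map_neg | filter_lt(-7) | min

Check, running the answer program on each example:
  [-1, 23, 2, -34] -> [1, -23, -2, 34] -> [-23] -> -23
  [46, -50, -36, 0, 46, -32, 8, 48] -> [-46, 50, 36, 0, -46, 32, -8, -48] -> [-46, -46, -8, -48] -> -48
  [33, -39, -45] -> [-33, 39, 45] -> [-33] -> -33
  [31, -40, -1, 7, -44, 30, -7] -> [-31, 40, 1, -7, 44, -30, 7] -> [-31, -30] -> -31
  [50, 32, 18, 22, -47, 44, -18] -> [-50, -32, -18, -22, 47, -44, 18] -> [-50, -32, -18, -22, -44] -> -50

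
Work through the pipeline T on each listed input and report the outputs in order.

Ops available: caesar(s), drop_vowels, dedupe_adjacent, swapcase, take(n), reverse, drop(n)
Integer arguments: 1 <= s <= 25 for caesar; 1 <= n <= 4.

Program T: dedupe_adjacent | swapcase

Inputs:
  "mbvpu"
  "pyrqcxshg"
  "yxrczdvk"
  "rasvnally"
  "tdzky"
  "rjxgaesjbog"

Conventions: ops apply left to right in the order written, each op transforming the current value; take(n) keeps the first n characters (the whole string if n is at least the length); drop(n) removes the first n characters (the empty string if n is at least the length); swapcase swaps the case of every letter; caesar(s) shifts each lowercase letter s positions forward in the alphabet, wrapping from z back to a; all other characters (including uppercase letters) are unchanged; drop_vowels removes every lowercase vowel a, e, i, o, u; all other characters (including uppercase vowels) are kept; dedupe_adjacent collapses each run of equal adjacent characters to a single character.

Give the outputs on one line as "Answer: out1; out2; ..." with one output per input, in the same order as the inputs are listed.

"MBVPU"; "PYRQCXSHG"; "YXRCZDVK"; "RASVNALY"; "TDZKY"; "RJXGAESJBOG"

Execution, op by op:
  "mbvpu" -> "mbvpu" -> "MBVPU"
  "pyrqcxshg" -> "pyrqcxshg" -> "PYRQCXSHG"
  "yxrczdvk" -> "yxrczdvk" -> "YXRCZDVK"
  "rasvnally" -> "rasvnaly" -> "RASVNALY"
  "tdzky" -> "tdzky" -> "TDZKY"
  "rjxgaesjbog" -> "rjxgaesjbog" -> "RJXGAESJBOG"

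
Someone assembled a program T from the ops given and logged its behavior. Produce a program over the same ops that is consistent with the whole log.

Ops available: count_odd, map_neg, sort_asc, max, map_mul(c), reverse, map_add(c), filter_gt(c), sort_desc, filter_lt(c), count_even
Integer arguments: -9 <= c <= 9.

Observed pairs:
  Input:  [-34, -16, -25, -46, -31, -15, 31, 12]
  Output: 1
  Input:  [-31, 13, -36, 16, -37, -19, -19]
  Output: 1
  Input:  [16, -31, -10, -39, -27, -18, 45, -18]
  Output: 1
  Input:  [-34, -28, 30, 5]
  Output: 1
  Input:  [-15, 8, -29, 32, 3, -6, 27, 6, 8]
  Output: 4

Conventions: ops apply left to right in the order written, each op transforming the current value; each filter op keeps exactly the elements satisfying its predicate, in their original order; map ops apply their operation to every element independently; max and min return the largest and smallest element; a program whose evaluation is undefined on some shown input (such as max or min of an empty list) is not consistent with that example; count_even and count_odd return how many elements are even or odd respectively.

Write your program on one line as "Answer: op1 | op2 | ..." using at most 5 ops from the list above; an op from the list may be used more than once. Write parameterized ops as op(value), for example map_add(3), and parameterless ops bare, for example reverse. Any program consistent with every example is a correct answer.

reverse | filter_gt(-1) | sort_asc | sort_desc | count_even

Check, running the answer program on each example:
  [-34, -16, -25, -46, -31, -15, 31, 12] -> [12, 31, -15, -31, -46, -25, -16, -34] -> [12, 31] -> [12, 31] -> [31, 12] -> 1
  [-31, 13, -36, 16, -37, -19, -19] -> [-19, -19, -37, 16, -36, 13, -31] -> [16, 13] -> [13, 16] -> [16, 13] -> 1
  [16, -31, -10, -39, -27, -18, 45, -18] -> [-18, 45, -18, -27, -39, -10, -31, 16] -> [45, 16] -> [16, 45] -> [45, 16] -> 1
  [-34, -28, 30, 5] -> [5, 30, -28, -34] -> [5, 30] -> [5, 30] -> [30, 5] -> 1
  [-15, 8, -29, 32, 3, -6, 27, 6, 8] -> [8, 6, 27, -6, 3, 32, -29, 8, -15] -> [8, 6, 27, 3, 32, 8] -> [3, 6, 8, 8, 27, 32] -> [32, 27, 8, 8, 6, 3] -> 4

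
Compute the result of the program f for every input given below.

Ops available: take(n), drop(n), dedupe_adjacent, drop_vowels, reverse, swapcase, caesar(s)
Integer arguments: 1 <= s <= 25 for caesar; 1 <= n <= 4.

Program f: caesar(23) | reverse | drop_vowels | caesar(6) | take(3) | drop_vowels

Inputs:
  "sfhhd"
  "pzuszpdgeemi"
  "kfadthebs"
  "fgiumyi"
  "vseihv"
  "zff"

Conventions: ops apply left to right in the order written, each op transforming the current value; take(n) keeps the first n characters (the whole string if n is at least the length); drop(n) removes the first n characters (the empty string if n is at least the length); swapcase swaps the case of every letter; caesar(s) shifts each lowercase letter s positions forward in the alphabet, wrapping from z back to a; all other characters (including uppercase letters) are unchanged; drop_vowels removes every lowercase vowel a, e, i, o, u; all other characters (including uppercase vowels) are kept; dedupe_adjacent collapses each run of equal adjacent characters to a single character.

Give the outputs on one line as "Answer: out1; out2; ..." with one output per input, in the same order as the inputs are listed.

Execution, op by op:
  "sfhhd" -> "pceea" -> "aeecp" -> "cp" -> "iv" -> "iv" -> "v"
  "pzuszpdgeemi" -> "mwrpwmadbbjf" -> "fjbbdamwprwm" -> "fjbbdmwprwm" -> "lphhjscvxcs" -> "lph" -> "lph"
  "kfadthebs" -> "hcxaqebyp" -> "pybeqaxch" -> "pybqxch" -> "vehwdin" -> "veh" -> "vh"
  "fgiumyi" -> "cdfrjvf" -> "fvjrfdc" -> "fvjrfdc" -> "lbpxlji" -> "lbp" -> "lbp"
  "vseihv" -> "spbfes" -> "sefbps" -> "sfbps" -> "ylhvy" -> "ylh" -> "ylh"
  "zff" -> "wcc" -> "ccw" -> "ccw" -> "iic" -> "iic" -> "c"

"v"; "lph"; "vh"; "lbp"; "ylh"; "c"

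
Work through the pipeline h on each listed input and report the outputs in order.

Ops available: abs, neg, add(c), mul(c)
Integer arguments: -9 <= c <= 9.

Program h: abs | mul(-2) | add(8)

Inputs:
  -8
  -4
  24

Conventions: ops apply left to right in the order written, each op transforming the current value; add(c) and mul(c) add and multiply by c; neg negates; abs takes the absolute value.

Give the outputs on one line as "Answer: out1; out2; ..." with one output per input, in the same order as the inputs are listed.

-8; 0; -40

Execution, op by op:
  -8 -> 8 -> -16 -> -8
  -4 -> 4 -> -8 -> 0
  24 -> 24 -> -48 -> -40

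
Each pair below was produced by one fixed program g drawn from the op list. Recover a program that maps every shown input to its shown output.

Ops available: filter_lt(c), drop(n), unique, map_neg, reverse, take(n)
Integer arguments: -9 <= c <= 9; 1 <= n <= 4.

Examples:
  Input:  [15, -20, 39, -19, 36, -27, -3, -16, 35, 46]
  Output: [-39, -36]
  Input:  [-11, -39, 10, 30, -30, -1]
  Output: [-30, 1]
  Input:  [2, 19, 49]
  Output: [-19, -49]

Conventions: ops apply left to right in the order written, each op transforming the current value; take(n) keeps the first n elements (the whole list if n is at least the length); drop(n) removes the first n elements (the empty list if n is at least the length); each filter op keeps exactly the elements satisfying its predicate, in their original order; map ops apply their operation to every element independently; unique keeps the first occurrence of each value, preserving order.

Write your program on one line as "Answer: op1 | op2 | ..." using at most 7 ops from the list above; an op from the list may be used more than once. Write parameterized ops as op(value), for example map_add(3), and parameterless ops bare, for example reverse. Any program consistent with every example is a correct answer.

map_neg | filter_lt(2) | drop(1) | map_neg | take(2) | map_neg

Check, running the answer program on each example:
  [15, -20, 39, -19, 36, -27, -3, -16, 35, 46] -> [-15, 20, -39, 19, -36, 27, 3, 16, -35, -46] -> [-15, -39, -36, -35, -46] -> [-39, -36, -35, -46] -> [39, 36, 35, 46] -> [39, 36] -> [-39, -36]
  [-11, -39, 10, 30, -30, -1] -> [11, 39, -10, -30, 30, 1] -> [-10, -30, 1] -> [-30, 1] -> [30, -1] -> [30, -1] -> [-30, 1]
  [2, 19, 49] -> [-2, -19, -49] -> [-2, -19, -49] -> [-19, -49] -> [19, 49] -> [19, 49] -> [-19, -49]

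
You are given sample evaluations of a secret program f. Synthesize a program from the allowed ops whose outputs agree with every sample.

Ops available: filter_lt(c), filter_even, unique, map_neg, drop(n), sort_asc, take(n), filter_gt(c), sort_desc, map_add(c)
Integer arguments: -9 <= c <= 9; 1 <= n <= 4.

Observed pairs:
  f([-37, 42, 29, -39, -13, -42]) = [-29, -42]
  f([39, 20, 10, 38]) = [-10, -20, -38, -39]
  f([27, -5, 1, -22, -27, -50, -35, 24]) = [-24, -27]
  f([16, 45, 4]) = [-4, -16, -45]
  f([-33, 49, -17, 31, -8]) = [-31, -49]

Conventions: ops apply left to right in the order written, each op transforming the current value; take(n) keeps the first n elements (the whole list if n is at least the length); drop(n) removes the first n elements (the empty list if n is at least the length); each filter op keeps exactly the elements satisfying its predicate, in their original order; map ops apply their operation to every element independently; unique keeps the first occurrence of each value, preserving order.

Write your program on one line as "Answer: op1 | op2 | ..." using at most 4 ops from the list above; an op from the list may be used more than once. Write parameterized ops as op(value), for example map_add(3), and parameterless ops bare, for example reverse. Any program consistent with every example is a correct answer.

sort_asc | map_neg | filter_lt(-3)

Check, running the answer program on each example:
  [-37, 42, 29, -39, -13, -42] -> [-42, -39, -37, -13, 29, 42] -> [42, 39, 37, 13, -29, -42] -> [-29, -42]
  [39, 20, 10, 38] -> [10, 20, 38, 39] -> [-10, -20, -38, -39] -> [-10, -20, -38, -39]
  [27, -5, 1, -22, -27, -50, -35, 24] -> [-50, -35, -27, -22, -5, 1, 24, 27] -> [50, 35, 27, 22, 5, -1, -24, -27] -> [-24, -27]
  [16, 45, 4] -> [4, 16, 45] -> [-4, -16, -45] -> [-4, -16, -45]
  [-33, 49, -17, 31, -8] -> [-33, -17, -8, 31, 49] -> [33, 17, 8, -31, -49] -> [-31, -49]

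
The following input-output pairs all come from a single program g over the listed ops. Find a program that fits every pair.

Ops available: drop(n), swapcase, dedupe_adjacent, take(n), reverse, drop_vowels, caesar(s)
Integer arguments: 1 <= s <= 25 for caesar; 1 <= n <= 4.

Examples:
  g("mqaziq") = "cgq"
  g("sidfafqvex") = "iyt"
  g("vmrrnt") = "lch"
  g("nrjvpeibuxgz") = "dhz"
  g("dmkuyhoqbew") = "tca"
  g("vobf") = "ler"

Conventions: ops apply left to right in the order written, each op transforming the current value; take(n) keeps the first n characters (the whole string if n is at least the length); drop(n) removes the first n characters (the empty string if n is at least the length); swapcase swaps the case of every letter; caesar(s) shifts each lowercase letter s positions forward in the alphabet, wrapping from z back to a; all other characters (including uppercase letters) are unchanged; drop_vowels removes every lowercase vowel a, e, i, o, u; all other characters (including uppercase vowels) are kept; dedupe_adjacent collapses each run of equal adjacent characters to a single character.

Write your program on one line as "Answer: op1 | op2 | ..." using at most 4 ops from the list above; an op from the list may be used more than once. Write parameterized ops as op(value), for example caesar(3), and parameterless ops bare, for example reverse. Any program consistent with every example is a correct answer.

dedupe_adjacent | take(3) | caesar(16)

Check, running the answer program on each example:
  "mqaziq" -> "mqaziq" -> "mqa" -> "cgq"
  "sidfafqvex" -> "sidfafqvex" -> "sid" -> "iyt"
  "vmrrnt" -> "vmrnt" -> "vmr" -> "lch"
  "nrjvpeibuxgz" -> "nrjvpeibuxgz" -> "nrj" -> "dhz"
  "dmkuyhoqbew" -> "dmkuyhoqbew" -> "dmk" -> "tca"
  "vobf" -> "vobf" -> "vob" -> "ler"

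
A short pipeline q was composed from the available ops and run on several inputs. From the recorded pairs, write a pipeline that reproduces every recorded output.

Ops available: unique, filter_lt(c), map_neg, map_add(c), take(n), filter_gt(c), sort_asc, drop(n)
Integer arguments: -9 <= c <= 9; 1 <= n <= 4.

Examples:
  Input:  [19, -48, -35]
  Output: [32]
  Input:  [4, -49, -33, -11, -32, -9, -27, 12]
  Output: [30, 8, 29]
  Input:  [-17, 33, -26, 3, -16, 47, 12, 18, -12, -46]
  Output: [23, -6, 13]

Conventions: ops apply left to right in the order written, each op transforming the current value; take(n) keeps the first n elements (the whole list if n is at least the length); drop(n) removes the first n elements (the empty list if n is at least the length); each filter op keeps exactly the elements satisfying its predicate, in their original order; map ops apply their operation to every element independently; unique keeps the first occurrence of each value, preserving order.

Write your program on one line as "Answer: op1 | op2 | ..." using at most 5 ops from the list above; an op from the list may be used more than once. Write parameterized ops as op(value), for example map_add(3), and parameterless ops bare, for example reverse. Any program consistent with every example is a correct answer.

drop(1) | take(4) | map_neg | drop(1) | map_add(-3)

Check, running the answer program on each example:
  [19, -48, -35] -> [-48, -35] -> [-48, -35] -> [48, 35] -> [35] -> [32]
  [4, -49, -33, -11, -32, -9, -27, 12] -> [-49, -33, -11, -32, -9, -27, 12] -> [-49, -33, -11, -32] -> [49, 33, 11, 32] -> [33, 11, 32] -> [30, 8, 29]
  [-17, 33, -26, 3, -16, 47, 12, 18, -12, -46] -> [33, -26, 3, -16, 47, 12, 18, -12, -46] -> [33, -26, 3, -16] -> [-33, 26, -3, 16] -> [26, -3, 16] -> [23, -6, 13]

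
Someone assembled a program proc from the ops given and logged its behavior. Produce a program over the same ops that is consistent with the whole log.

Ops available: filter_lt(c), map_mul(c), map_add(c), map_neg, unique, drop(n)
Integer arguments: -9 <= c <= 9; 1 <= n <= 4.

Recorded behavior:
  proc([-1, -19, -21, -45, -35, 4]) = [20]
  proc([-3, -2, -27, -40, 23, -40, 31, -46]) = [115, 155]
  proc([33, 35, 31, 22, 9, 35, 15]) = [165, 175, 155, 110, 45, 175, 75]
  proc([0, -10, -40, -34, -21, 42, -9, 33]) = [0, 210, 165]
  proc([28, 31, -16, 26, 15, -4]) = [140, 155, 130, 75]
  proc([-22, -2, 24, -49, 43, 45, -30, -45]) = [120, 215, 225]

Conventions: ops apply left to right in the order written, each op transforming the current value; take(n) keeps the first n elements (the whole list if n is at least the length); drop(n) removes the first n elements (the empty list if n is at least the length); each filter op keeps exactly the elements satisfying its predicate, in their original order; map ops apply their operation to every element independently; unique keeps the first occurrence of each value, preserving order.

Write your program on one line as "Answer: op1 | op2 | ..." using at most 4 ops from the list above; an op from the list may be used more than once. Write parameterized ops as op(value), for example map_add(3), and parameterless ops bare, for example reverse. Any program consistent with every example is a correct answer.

map_mul(-5) | filter_lt(5) | map_neg

Check, running the answer program on each example:
  [-1, -19, -21, -45, -35, 4] -> [5, 95, 105, 225, 175, -20] -> [-20] -> [20]
  [-3, -2, -27, -40, 23, -40, 31, -46] -> [15, 10, 135, 200, -115, 200, -155, 230] -> [-115, -155] -> [115, 155]
  [33, 35, 31, 22, 9, 35, 15] -> [-165, -175, -155, -110, -45, -175, -75] -> [-165, -175, -155, -110, -45, -175, -75] -> [165, 175, 155, 110, 45, 175, 75]
  [0, -10, -40, -34, -21, 42, -9, 33] -> [0, 50, 200, 170, 105, -210, 45, -165] -> [0, -210, -165] -> [0, 210, 165]
  [28, 31, -16, 26, 15, -4] -> [-140, -155, 80, -130, -75, 20] -> [-140, -155, -130, -75] -> [140, 155, 130, 75]
  [-22, -2, 24, -49, 43, 45, -30, -45] -> [110, 10, -120, 245, -215, -225, 150, 225] -> [-120, -215, -225] -> [120, 215, 225]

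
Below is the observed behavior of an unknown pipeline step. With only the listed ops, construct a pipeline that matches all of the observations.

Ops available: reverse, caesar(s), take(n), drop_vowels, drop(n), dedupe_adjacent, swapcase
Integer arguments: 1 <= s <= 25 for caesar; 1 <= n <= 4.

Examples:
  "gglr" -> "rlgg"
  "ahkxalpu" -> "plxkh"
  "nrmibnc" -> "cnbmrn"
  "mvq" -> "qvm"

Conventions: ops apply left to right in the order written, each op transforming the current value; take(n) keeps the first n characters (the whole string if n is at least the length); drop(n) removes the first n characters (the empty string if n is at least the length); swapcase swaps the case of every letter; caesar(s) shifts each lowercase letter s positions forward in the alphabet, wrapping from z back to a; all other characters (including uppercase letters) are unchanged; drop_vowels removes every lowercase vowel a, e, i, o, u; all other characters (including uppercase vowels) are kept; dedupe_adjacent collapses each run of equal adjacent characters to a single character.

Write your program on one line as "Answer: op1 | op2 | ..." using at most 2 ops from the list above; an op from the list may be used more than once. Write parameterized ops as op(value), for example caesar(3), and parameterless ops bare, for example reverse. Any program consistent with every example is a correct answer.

drop_vowels | reverse

Check, running the answer program on each example:
  "gglr" -> "gglr" -> "rlgg"
  "ahkxalpu" -> "hkxlp" -> "plxkh"
  "nrmibnc" -> "nrmbnc" -> "cnbmrn"
  "mvq" -> "mvq" -> "qvm"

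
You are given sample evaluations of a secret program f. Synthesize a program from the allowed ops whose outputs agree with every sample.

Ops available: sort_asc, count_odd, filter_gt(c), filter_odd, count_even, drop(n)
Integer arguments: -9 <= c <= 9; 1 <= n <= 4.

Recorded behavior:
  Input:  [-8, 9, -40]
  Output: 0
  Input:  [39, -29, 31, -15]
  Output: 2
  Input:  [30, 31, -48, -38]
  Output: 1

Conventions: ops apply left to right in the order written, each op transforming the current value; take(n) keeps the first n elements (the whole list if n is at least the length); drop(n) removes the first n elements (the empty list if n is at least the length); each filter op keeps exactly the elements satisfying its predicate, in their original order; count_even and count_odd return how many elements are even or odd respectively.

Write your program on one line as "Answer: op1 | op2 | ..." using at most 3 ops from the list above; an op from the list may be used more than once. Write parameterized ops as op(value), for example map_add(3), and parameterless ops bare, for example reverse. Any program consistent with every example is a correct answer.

filter_gt(9) | count_odd

Check, running the answer program on each example:
  [-8, 9, -40] -> [] -> 0
  [39, -29, 31, -15] -> [39, 31] -> 2
  [30, 31, -48, -38] -> [30, 31] -> 1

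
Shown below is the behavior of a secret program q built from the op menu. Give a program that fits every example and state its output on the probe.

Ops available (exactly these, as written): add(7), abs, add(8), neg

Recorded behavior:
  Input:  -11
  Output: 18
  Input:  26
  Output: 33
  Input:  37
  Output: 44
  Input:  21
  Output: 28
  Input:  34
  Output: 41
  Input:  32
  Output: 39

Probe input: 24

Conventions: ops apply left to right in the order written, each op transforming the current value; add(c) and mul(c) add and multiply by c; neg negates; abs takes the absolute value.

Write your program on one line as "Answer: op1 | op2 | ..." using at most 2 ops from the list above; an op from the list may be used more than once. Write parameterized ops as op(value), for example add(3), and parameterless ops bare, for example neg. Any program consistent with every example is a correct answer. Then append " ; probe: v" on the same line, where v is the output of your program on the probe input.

abs | add(7) ; probe: 31

Check, running the answer program on each example:
  -11 -> 11 -> 18
  26 -> 26 -> 33
  37 -> 37 -> 44
  21 -> 21 -> 28
  34 -> 34 -> 41
  32 -> 32 -> 39
  probe: 24 -> 24 -> 31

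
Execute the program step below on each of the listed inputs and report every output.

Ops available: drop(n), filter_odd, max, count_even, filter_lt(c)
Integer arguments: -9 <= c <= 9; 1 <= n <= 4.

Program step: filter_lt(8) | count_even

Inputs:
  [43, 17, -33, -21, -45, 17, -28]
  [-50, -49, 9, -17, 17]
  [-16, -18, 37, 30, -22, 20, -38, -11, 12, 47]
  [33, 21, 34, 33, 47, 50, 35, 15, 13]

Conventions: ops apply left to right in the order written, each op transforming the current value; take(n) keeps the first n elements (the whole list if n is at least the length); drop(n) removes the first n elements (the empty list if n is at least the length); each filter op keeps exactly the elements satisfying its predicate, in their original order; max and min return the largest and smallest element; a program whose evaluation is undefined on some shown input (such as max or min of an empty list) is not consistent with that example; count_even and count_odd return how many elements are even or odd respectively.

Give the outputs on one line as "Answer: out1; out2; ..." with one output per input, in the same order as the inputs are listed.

1; 1; 4; 0

Execution, op by op:
  [43, 17, -33, -21, -45, 17, -28] -> [-33, -21, -45, -28] -> 1
  [-50, -49, 9, -17, 17] -> [-50, -49, -17] -> 1
  [-16, -18, 37, 30, -22, 20, -38, -11, 12, 47] -> [-16, -18, -22, -38, -11] -> 4
  [33, 21, 34, 33, 47, 50, 35, 15, 13] -> [] -> 0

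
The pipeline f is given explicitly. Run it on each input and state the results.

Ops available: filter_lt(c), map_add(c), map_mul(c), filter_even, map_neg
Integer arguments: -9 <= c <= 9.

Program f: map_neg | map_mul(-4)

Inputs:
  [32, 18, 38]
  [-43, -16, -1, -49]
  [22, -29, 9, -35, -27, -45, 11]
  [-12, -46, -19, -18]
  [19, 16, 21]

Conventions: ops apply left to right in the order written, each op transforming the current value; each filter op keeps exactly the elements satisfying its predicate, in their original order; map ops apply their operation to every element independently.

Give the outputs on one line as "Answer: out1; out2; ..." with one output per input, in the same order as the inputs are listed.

Execution, op by op:
  [32, 18, 38] -> [-32, -18, -38] -> [128, 72, 152]
  [-43, -16, -1, -49] -> [43, 16, 1, 49] -> [-172, -64, -4, -196]
  [22, -29, 9, -35, -27, -45, 11] -> [-22, 29, -9, 35, 27, 45, -11] -> [88, -116, 36, -140, -108, -180, 44]
  [-12, -46, -19, -18] -> [12, 46, 19, 18] -> [-48, -184, -76, -72]
  [19, 16, 21] -> [-19, -16, -21] -> [76, 64, 84]

[128, 72, 152]; [-172, -64, -4, -196]; [88, -116, 36, -140, -108, -180, 44]; [-48, -184, -76, -72]; [76, 64, 84]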